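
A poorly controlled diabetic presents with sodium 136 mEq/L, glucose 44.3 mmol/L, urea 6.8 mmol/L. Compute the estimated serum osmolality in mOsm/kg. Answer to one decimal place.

323.1 mOsm/kg

Calculated osmolality = 2·Na + glucose + urea
= 2·136 + 44.3 + 6.8
= 272 + 44.30 + 6.80
= 323.1 mOsm/kg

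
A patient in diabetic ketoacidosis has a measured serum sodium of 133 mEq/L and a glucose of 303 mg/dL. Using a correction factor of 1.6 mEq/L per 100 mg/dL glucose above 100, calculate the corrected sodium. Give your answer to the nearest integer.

136 mEq/L

Corrected Na = measured Na + 1.6 · (glucose − 100)/100
= 133 + 1.6 · (303 − 100)/100
= 133 + 3.2
= 136.2 mEq/L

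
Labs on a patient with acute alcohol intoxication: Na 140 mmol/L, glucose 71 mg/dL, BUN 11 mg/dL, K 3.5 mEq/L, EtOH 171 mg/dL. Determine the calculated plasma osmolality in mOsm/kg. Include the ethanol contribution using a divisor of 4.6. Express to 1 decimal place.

Calculated osmolality = 2·Na + glucose/18 + BUN/2.8 + ethanol/4.6
= 2·140 + 71/18 + 11/2.8 + 171/4.6
= 280 + 3.94 + 3.93 + 37.17
= 325.04 mOsm/kg

325.0 mOsm/kg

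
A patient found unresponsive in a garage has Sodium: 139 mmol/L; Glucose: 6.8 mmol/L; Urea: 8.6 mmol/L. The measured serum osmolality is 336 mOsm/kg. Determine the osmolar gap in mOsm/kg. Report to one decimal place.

42.6 mOsm/kg

Calculated osmolality = 2·Na + glucose + urea
= 2·139 + 6.8 + 8.6
= 278 + 6.80 + 8.60
= 293.4 mOsm/kg ≈ 293.4 mOsm/kg
Osmolar gap = measured − calculated = 336 − 293.4 = 42.6 mOsm/kg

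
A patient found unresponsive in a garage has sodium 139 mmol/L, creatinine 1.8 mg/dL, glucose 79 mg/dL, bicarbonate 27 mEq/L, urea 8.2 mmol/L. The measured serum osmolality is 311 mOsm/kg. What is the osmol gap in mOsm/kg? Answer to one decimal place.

Calculated osmolality = 2·Na + glucose/18 + urea
= 2·139 + 79/18 + 8.2
= 278 + 4.39 + 8.20
= 290.59 mOsm/kg ≈ 290.6 mOsm/kg
Osmolar gap = measured − calculated = 311 − 290.6 = 20.4 mOsm/kg

20.4 mOsm/kg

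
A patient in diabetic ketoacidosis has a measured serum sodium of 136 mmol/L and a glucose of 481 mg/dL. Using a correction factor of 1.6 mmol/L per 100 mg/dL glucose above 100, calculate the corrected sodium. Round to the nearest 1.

142 mmol/L

Corrected Na = measured Na + 1.6 · (glucose − 100)/100
= 136 + 1.6 · (481 − 100)/100
= 136 + 6.1
= 142.1 mmol/L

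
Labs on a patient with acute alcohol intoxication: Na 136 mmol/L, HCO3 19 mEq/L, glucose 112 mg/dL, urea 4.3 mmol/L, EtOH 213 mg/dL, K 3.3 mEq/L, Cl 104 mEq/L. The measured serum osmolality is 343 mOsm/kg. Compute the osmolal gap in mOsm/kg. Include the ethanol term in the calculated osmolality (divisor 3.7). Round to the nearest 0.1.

Calculated osmolality = 2·Na + glucose/18 + urea + ethanol/3.7
= 2·136 + 112/18 + 4.3 + 213/3.7
= 272 + 6.22 + 4.30 + 57.57
= 340.09 mOsm/kg ≈ 340.1 mOsm/kg
Osmolar gap = measured − calculated = 343 − 340.1 = 2.9 mOsm/kg

2.9 mOsm/kg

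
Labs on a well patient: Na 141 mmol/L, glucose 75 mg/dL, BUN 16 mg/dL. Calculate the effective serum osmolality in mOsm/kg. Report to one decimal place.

Effective osmolality excludes urea (freely permeant across cell membranes):
2·Na + glucose/18
= 2·141 + 75/18
= 282 + 4.17
= 286.17 mOsm/kg

286.2 mOsm/kg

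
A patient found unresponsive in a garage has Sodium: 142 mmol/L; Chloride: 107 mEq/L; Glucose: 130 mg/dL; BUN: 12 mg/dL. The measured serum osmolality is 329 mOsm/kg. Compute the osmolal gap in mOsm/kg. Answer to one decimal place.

33.5 mOsm/kg

Calculated osmolality = 2·Na + glucose/18 + BUN/2.8
= 2·142 + 130/18 + 12/2.8
= 284 + 7.22 + 4.29
= 295.51 mOsm/kg ≈ 295.5 mOsm/kg
Osmolar gap = measured − calculated = 329 − 295.5 = 33.5 mOsm/kg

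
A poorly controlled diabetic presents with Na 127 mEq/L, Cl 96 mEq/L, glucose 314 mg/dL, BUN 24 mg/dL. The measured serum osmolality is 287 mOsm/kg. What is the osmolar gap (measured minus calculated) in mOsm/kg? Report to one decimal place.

Calculated osmolality = 2·Na + glucose/18 + BUN/2.8
= 2·127 + 314/18 + 24/2.8
= 254 + 17.44 + 8.57
= 280.01 mOsm/kg ≈ 280.0 mOsm/kg
Osmolar gap = measured − calculated = 287 − 280.0 = 7.0 mOsm/kg

7.0 mOsm/kg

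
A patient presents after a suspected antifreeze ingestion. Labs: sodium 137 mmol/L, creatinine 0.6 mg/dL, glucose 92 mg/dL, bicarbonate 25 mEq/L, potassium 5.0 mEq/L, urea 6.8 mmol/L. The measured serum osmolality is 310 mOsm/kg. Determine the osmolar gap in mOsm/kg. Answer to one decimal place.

24.1 mOsm/kg

Calculated osmolality = 2·Na + glucose/18 + urea
= 2·137 + 92/18 + 6.8
= 274 + 5.11 + 6.80
= 285.91 mOsm/kg ≈ 285.9 mOsm/kg
Osmolar gap = measured − calculated = 310 − 285.9 = 24.1 mOsm/kg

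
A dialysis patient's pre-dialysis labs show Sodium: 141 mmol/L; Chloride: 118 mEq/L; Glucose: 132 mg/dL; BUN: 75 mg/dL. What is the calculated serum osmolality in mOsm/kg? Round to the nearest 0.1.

316.1 mOsm/kg

Calculated osmolality = 2·Na + glucose/18 + BUN/2.8
= 2·141 + 132/18 + 75/2.8
= 282 + 7.33 + 26.79
= 316.12 mOsm/kg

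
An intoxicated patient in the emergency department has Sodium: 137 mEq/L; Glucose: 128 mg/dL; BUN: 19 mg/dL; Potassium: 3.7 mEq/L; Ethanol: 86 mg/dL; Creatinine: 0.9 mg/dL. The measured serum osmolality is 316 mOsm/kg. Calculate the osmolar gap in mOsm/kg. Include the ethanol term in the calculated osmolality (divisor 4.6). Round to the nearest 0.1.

9.4 mOsm/kg

Calculated osmolality = 2·Na + glucose/18 + BUN/2.8 + ethanol/4.6
= 2·137 + 128/18 + 19/2.8 + 86/4.6
= 274 + 7.11 + 6.79 + 18.70
= 306.6 mOsm/kg ≈ 306.6 mOsm/kg
Osmolar gap = measured − calculated = 316 − 306.6 = 9.4 mOsm/kg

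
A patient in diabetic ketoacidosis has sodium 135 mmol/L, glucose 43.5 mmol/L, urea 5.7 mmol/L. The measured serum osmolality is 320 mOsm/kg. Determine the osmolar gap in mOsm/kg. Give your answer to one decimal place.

0.8 mOsm/kg

Calculated osmolality = 2·Na + glucose + urea
= 2·135 + 43.5 + 5.7
= 270 + 43.50 + 5.70
= 319.2 mOsm/kg ≈ 319.2 mOsm/kg
Osmolar gap = measured − calculated = 320 − 319.2 = 0.8 mOsm/kg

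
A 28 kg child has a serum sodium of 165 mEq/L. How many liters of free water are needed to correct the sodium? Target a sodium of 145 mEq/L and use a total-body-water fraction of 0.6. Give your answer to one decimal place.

2.3 L

TBW = 0.6 · 28 = 16.8 L
Free water deficit = TBW · (Na/145 − 1)
= 16.8 · (165/145 − 1)
= 16.8 · 0.1379
= 2.32 L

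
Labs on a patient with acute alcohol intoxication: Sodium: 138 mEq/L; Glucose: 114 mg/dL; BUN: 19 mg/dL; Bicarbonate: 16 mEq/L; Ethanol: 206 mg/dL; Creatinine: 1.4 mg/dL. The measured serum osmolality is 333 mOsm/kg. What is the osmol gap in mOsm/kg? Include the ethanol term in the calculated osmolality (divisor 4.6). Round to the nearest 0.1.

-0.9 mOsm/kg

Calculated osmolality = 2·Na + glucose/18 + BUN/2.8 + ethanol/4.6
= 2·138 + 114/18 + 19/2.8 + 206/4.6
= 276 + 6.33 + 6.79 + 44.78
= 333.9 mOsm/kg ≈ 333.9 mOsm/kg
Osmolar gap = measured − calculated = 333 − 333.9 = -0.9 mOsm/kg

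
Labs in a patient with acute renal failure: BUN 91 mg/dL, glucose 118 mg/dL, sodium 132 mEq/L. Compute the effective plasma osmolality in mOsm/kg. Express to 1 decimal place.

Effective osmolality excludes urea (freely permeant across cell membranes):
2·Na + glucose/18
= 2·132 + 118/18
= 264 + 6.56
= 270.56 mOsm/kg

270.6 mOsm/kg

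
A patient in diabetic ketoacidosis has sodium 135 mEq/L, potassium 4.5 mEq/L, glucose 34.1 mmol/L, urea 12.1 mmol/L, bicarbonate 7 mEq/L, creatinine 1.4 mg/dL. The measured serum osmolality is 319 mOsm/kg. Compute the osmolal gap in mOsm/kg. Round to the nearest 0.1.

Calculated osmolality = 2·Na + glucose + urea
= 2·135 + 34.1 + 12.1
= 270 + 34.10 + 12.10
= 316.2 mOsm/kg ≈ 316.2 mOsm/kg
Osmolar gap = measured − calculated = 319 − 316.2 = 2.8 mOsm/kg

2.8 mOsm/kg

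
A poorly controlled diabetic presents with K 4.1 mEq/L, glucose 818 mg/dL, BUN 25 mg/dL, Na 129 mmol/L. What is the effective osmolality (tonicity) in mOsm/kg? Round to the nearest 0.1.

Effective osmolality excludes urea (freely permeant across cell membranes):
2·Na + glucose/18
= 2·129 + 818/18
= 258 + 45.44
= 303.44 mOsm/kg

303.4 mOsm/kg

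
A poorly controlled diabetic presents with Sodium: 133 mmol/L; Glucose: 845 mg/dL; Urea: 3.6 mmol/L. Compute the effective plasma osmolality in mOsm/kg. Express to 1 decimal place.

Effective osmolality excludes urea (freely permeant across cell membranes):
2·Na + glucose/18
= 2·133 + 845/18
= 266 + 46.94
= 312.94 mOsm/kg

312.9 mOsm/kg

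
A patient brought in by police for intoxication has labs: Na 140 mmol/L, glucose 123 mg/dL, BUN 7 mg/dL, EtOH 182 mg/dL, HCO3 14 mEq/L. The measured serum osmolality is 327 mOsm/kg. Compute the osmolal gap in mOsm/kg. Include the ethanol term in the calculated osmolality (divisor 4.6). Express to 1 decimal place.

Calculated osmolality = 2·Na + glucose/18 + BUN/2.8 + ethanol/4.6
= 2·140 + 123/18 + 7/2.8 + 182/4.6
= 280 + 6.83 + 2.50 + 39.57
= 328.9 mOsm/kg ≈ 328.9 mOsm/kg
Osmolar gap = measured − calculated = 327 − 328.9 = -1.9 mOsm/kg

-1.9 mOsm/kg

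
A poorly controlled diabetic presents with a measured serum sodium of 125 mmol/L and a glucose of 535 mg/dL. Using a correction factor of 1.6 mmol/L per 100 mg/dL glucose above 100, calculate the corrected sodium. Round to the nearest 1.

132 mmol/L

Corrected Na = measured Na + 1.6 · (glucose − 100)/100
= 125 + 1.6 · (535 − 100)/100
= 125 + 7
= 132 mmol/L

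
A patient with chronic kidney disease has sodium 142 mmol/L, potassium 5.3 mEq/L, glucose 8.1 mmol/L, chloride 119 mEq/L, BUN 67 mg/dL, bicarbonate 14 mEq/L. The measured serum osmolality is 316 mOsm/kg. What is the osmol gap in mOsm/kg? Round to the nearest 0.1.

0.0 mOsm/kg

Calculated osmolality = 2·Na + glucose + BUN/2.8
= 2·142 + 8.1 + 67/2.8
= 284 + 8.10 + 23.93
= 316.03 mOsm/kg ≈ 316.0 mOsm/kg
Osmolar gap = measured − calculated = 316 − 316.0 = 0.0 mOsm/kg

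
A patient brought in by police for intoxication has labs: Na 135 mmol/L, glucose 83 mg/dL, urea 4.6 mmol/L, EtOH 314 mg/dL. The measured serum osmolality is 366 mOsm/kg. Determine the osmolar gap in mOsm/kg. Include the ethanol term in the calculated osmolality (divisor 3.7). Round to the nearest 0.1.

Calculated osmolality = 2·Na + glucose/18 + urea + ethanol/3.7
= 2·135 + 83/18 + 4.6 + 314/3.7
= 270 + 4.61 + 4.60 + 84.86
= 364.07 mOsm/kg ≈ 364.1 mOsm/kg
Osmolar gap = measured − calculated = 366 − 364.1 = 1.9 mOsm/kg

1.9 mOsm/kg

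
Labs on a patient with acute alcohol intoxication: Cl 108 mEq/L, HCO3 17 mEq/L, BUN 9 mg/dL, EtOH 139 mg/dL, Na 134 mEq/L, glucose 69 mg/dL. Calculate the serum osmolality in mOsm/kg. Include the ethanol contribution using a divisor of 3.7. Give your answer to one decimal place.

312.6 mOsm/kg

Calculated osmolality = 2·Na + glucose/18 + BUN/2.8 + ethanol/3.7
= 2·134 + 69/18 + 9/2.8 + 139/3.7
= 268 + 3.83 + 3.21 + 37.57
= 312.61 mOsm/kg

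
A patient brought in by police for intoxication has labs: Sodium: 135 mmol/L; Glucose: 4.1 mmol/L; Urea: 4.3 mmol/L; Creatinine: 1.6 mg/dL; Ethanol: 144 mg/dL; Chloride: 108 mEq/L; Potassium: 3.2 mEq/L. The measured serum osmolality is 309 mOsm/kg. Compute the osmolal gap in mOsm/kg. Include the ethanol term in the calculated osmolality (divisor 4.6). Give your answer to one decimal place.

Calculated osmolality = 2·Na + glucose + urea + ethanol/4.6
= 2·135 + 4.1 + 4.3 + 144/4.6
= 270 + 4.10 + 4.30 + 31.30
= 309.7 mOsm/kg ≈ 309.7 mOsm/kg
Osmolar gap = measured − calculated = 309 − 309.7 = -0.7 mOsm/kg

-0.7 mOsm/kg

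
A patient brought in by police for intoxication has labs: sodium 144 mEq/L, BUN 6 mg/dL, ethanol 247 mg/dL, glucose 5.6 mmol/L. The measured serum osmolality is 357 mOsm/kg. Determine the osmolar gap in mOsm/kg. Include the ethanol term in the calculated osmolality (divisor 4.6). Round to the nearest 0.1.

7.6 mOsm/kg

Calculated osmolality = 2·Na + glucose + BUN/2.8 + ethanol/4.6
= 2·144 + 5.6 + 6/2.8 + 247/4.6
= 288 + 5.60 + 2.14 + 53.70
= 349.44 mOsm/kg ≈ 349.4 mOsm/kg
Osmolar gap = measured − calculated = 357 − 349.4 = 7.6 mOsm/kg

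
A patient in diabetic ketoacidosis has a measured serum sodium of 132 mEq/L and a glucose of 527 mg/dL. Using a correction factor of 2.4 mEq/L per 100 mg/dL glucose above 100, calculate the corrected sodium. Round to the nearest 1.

142 mEq/L

Corrected Na = measured Na + 2.4 · (glucose − 100)/100
= 132 + 2.4 · (527 − 100)/100
= 132 + 10.2
= 142.2 mEq/L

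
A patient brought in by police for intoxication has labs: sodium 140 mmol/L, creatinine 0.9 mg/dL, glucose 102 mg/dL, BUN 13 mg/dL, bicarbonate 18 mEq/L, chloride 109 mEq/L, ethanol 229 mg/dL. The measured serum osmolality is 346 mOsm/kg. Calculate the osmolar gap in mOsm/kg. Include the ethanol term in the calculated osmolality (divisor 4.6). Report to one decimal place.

Calculated osmolality = 2·Na + glucose/18 + BUN/2.8 + ethanol/4.6
= 2·140 + 102/18 + 13/2.8 + 229/4.6
= 280 + 5.67 + 4.64 + 49.78
= 340.09 mOsm/kg ≈ 340.1 mOsm/kg
Osmolar gap = measured − calculated = 346 − 340.1 = 5.9 mOsm/kg

5.9 mOsm/kg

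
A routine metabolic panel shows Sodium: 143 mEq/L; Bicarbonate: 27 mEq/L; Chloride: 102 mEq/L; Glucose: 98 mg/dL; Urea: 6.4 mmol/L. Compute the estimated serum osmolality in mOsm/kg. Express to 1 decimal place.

297.8 mOsm/kg

Calculated osmolality = 2·Na + glucose/18 + urea
= 2·143 + 98/18 + 6.4
= 286 + 5.44 + 6.40
= 297.84 mOsm/kg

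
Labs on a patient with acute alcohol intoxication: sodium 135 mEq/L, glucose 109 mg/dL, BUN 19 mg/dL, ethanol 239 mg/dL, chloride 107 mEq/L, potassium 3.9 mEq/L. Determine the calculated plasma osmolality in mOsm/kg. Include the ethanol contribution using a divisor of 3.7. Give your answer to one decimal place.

347.4 mOsm/kg

Calculated osmolality = 2·Na + glucose/18 + BUN/2.8 + ethanol/3.7
= 2·135 + 109/18 + 19/2.8 + 239/3.7
= 270 + 6.06 + 6.79 + 64.59
= 347.44 mOsm/kg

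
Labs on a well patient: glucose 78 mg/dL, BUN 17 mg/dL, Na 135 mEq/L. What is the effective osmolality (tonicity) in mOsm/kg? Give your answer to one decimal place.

Effective osmolality excludes urea (freely permeant across cell membranes):
2·Na + glucose/18
= 2·135 + 78/18
= 270 + 4.33
= 274.33 mOsm/kg

274.3 mOsm/kg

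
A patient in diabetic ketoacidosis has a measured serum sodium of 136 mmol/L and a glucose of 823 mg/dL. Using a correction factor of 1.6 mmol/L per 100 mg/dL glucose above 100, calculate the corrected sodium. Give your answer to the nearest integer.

Corrected Na = measured Na + 1.6 · (glucose − 100)/100
= 136 + 1.6 · (823 − 100)/100
= 136 + 11.6
= 147.6 mmol/L

148 mmol/L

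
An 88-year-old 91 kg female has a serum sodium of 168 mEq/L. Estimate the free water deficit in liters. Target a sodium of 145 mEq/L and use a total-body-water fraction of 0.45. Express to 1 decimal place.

6.5 L

TBW = 0.45 · 91 = 40.95 L
Free water deficit = TBW · (Na/145 − 1)
= 40.95 · (168/145 − 1)
= 40.95 · 0.1586
= 6.49 L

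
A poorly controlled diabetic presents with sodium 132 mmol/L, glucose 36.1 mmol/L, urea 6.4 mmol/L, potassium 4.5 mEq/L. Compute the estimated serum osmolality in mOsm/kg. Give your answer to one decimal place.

306.5 mOsm/kg

Calculated osmolality = 2·Na + glucose + urea
= 2·132 + 36.1 + 6.4
= 264 + 36.10 + 6.40
= 306.5 mOsm/kg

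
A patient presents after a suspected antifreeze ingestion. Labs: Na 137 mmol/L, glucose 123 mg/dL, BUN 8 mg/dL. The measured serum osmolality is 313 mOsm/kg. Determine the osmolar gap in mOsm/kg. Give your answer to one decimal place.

29.3 mOsm/kg

Calculated osmolality = 2·Na + glucose/18 + BUN/2.8
= 2·137 + 123/18 + 8/2.8
= 274 + 6.83 + 2.86
= 283.69 mOsm/kg ≈ 283.7 mOsm/kg
Osmolar gap = measured − calculated = 313 − 283.7 = 29.3 mOsm/kg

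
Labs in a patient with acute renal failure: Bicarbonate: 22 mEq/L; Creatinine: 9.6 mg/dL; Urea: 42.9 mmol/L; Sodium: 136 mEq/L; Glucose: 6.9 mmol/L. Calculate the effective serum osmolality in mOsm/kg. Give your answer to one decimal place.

Effective osmolality excludes urea (freely permeant across cell membranes):
2·Na + glucose
= 2·136 + 6.9
= 272 + 6.9
= 278.9 mOsm/kg

278.9 mOsm/kg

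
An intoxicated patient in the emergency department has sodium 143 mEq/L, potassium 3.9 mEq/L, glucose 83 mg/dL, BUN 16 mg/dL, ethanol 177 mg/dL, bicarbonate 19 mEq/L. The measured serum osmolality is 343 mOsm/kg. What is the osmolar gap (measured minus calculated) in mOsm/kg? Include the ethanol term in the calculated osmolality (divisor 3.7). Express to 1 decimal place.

Calculated osmolality = 2·Na + glucose/18 + BUN/2.8 + ethanol/3.7
= 2·143 + 83/18 + 16/2.8 + 177/3.7
= 286 + 4.61 + 5.71 + 47.84
= 344.16 mOsm/kg ≈ 344.2 mOsm/kg
Osmolar gap = measured − calculated = 343 − 344.2 = -1.2 mOsm/kg

-1.2 mOsm/kg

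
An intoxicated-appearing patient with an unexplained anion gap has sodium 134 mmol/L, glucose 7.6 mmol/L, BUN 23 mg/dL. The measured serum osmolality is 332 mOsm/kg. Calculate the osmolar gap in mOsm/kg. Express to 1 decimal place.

48.2 mOsm/kg

Calculated osmolality = 2·Na + glucose + BUN/2.8
= 2·134 + 7.6 + 23/2.8
= 268 + 7.60 + 8.21
= 283.81 mOsm/kg ≈ 283.8 mOsm/kg
Osmolar gap = measured − calculated = 332 − 283.8 = 48.2 mOsm/kg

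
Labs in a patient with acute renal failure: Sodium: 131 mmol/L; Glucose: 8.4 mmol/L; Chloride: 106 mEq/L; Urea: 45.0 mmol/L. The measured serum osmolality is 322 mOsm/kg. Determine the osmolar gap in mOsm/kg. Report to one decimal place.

6.6 mOsm/kg

Calculated osmolality = 2·Na + glucose + urea
= 2·131 + 8.4 + 45
= 262 + 8.40 + 45
= 315.4 mOsm/kg ≈ 315.4 mOsm/kg
Osmolar gap = measured − calculated = 322 − 315.4 = 6.6 mOsm/kg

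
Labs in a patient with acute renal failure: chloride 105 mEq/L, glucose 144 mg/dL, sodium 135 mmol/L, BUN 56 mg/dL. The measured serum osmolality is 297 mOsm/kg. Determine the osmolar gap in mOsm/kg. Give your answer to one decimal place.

-1.0 mOsm/kg

Calculated osmolality = 2·Na + glucose/18 + BUN/2.8
= 2·135 + 144/18 + 56/2.8
= 270 + 8 + 20
= 298 mOsm/kg ≈ 298.0 mOsm/kg
Osmolar gap = measured − calculated = 297 − 298.0 = -1.0 mOsm/kg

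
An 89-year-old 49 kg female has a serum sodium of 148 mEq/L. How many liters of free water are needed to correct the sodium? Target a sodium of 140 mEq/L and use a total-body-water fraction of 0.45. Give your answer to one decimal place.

TBW = 0.45 · 49 = 22.05 L
Free water deficit = TBW · (Na/140 − 1)
= 22.05 · (148/140 − 1)
= 22.05 · 0.0571
= 1.26 L

1.3 L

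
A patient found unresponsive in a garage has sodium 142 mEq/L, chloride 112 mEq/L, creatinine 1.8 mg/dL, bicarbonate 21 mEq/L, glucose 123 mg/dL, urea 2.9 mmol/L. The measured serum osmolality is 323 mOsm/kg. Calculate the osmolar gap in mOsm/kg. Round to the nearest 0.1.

Calculated osmolality = 2·Na + glucose/18 + urea
= 2·142 + 123/18 + 2.9
= 284 + 6.83 + 2.90
= 293.73 mOsm/kg ≈ 293.7 mOsm/kg
Osmolar gap = measured − calculated = 323 − 293.7 = 29.3 mOsm/kg

29.3 mOsm/kg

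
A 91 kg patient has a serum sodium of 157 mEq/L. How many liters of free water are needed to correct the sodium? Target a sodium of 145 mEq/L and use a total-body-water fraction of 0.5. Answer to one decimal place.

TBW = 0.5 · 91 = 45.5 L
Free water deficit = TBW · (Na/145 − 1)
= 45.5 · (157/145 − 1)
= 45.5 · 0.0828
= 3.77 L

3.8 L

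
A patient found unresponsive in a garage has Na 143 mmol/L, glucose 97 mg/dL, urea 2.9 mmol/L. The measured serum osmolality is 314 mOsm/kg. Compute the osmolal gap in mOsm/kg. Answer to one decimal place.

19.7 mOsm/kg

Calculated osmolality = 2·Na + glucose/18 + urea
= 2·143 + 97/18 + 2.9
= 286 + 5.39 + 2.90
= 294.29 mOsm/kg ≈ 294.3 mOsm/kg
Osmolar gap = measured − calculated = 314 − 294.3 = 19.7 mOsm/kg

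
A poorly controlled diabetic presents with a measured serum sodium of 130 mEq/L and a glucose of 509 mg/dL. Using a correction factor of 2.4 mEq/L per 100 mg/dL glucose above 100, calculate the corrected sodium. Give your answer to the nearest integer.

Corrected Na = measured Na + 2.4 · (glucose − 100)/100
= 130 + 2.4 · (509 − 100)/100
= 130 + 9.8
= 139.8 mEq/L

140 mEq/L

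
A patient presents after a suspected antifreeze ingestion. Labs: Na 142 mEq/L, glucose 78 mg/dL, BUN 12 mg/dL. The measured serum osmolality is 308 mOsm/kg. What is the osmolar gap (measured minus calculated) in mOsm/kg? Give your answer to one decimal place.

15.4 mOsm/kg

Calculated osmolality = 2·Na + glucose/18 + BUN/2.8
= 2·142 + 78/18 + 12/2.8
= 284 + 4.33 + 4.29
= 292.62 mOsm/kg ≈ 292.6 mOsm/kg
Osmolar gap = measured − calculated = 308 − 292.6 = 15.4 mOsm/kg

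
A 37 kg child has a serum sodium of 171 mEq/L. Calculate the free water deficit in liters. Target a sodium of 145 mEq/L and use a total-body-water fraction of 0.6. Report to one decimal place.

TBW = 0.6 · 37 = 22.2 L
Free water deficit = TBW · (Na/145 − 1)
= 22.2 · (171/145 − 1)
= 22.2 · 0.1793
= 3.98 L

4.0 L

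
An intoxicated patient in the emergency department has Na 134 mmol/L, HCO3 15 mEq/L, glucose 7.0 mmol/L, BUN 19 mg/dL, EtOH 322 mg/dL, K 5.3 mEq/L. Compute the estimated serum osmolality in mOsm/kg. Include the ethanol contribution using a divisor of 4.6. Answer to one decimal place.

351.8 mOsm/kg

Calculated osmolality = 2·Na + glucose + BUN/2.8 + ethanol/4.6
= 2·134 + 7 + 19/2.8 + 322/4.6
= 268 + 7 + 6.79 + 70
= 351.79 mOsm/kg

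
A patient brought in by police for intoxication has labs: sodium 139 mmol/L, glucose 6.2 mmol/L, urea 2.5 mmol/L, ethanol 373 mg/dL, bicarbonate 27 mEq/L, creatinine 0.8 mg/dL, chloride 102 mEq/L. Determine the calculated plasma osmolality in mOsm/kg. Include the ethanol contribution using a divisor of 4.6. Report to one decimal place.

Calculated osmolality = 2·Na + glucose + urea + ethanol/4.6
= 2·139 + 6.2 + 2.5 + 373/4.6
= 278 + 6.20 + 2.50 + 81.09
= 367.79 mOsm/kg

367.8 mOsm/kg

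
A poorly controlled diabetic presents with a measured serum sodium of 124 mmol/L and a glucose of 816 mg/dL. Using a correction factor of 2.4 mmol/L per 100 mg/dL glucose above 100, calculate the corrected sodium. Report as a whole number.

141 mmol/L

Corrected Na = measured Na + 2.4 · (glucose − 100)/100
= 124 + 2.4 · (816 − 100)/100
= 124 + 17.2
= 141.2 mmol/L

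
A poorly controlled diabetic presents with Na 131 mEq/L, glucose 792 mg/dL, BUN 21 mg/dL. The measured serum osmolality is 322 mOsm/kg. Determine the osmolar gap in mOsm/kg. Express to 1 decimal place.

Calculated osmolality = 2·Na + glucose/18 + BUN/2.8
= 2·131 + 792/18 + 21/2.8
= 262 + 44 + 7.50
= 313.5 mOsm/kg ≈ 313.5 mOsm/kg
Osmolar gap = measured − calculated = 322 − 313.5 = 8.5 mOsm/kg

8.5 mOsm/kg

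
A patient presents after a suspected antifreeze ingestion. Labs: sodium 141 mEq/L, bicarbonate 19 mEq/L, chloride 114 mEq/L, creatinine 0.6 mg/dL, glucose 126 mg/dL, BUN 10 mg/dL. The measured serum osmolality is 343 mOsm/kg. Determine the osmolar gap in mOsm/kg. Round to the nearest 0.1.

50.4 mOsm/kg

Calculated osmolality = 2·Na + glucose/18 + BUN/2.8
= 2·141 + 126/18 + 10/2.8
= 282 + 7 + 3.57
= 292.57 mOsm/kg ≈ 292.6 mOsm/kg
Osmolar gap = measured − calculated = 343 − 292.6 = 50.4 mOsm/kg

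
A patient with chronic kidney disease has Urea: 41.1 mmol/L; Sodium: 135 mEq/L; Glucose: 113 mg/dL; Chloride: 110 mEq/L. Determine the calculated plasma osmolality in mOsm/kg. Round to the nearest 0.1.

Calculated osmolality = 2·Na + glucose/18 + urea
= 2·135 + 113/18 + 41.1
= 270 + 6.28 + 41.10
= 317.38 mOsm/kg

317.4 mOsm/kg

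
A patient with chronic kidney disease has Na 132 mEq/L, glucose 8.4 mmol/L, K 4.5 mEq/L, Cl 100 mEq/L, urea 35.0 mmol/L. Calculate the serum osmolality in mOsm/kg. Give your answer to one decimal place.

Calculated osmolality = 2·Na + glucose + urea
= 2·132 + 8.4 + 35
= 264 + 8.40 + 35
= 307.4 mOsm/kg

307.4 mOsm/kg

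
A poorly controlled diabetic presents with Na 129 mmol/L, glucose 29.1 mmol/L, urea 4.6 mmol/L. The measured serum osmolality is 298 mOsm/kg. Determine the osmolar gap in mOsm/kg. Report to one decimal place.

6.3 mOsm/kg

Calculated osmolality = 2·Na + glucose + urea
= 2·129 + 29.1 + 4.6
= 258 + 29.10 + 4.60
= 291.7 mOsm/kg ≈ 291.7 mOsm/kg
Osmolar gap = measured − calculated = 298 − 291.7 = 6.3 mOsm/kg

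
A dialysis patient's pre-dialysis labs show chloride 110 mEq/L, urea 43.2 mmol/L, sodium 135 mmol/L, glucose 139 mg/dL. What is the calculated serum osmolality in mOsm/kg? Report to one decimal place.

Calculated osmolality = 2·Na + glucose/18 + urea
= 2·135 + 139/18 + 43.2
= 270 + 7.72 + 43.20
= 320.92 mOsm/kg

320.9 mOsm/kg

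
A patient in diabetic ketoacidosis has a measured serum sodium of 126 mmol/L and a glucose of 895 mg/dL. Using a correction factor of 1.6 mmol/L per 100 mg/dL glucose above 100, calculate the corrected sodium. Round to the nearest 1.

139 mmol/L

Corrected Na = measured Na + 1.6 · (glucose − 100)/100
= 126 + 1.6 · (895 − 100)/100
= 126 + 12.7
= 138.7 mmol/L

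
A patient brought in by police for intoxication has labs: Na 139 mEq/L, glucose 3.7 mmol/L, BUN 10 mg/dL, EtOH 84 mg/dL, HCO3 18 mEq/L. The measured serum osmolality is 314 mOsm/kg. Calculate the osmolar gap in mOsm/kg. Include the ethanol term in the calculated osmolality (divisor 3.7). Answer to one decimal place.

Calculated osmolality = 2·Na + glucose + BUN/2.8 + ethanol/3.7
= 2·139 + 3.7 + 10/2.8 + 84/3.7
= 278 + 3.70 + 3.57 + 22.70
= 307.97 mOsm/kg ≈ 308.0 mOsm/kg
Osmolar gap = measured − calculated = 314 − 308.0 = 6.0 mOsm/kg

6.0 mOsm/kg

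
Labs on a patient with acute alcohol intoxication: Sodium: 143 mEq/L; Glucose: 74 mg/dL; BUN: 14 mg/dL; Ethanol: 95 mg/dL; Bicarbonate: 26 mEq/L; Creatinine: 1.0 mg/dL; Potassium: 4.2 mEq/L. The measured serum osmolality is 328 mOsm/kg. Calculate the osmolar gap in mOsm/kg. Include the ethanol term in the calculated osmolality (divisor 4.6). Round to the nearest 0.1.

12.2 mOsm/kg

Calculated osmolality = 2·Na + glucose/18 + BUN/2.8 + ethanol/4.6
= 2·143 + 74/18 + 14/2.8 + 95/4.6
= 286 + 4.11 + 5 + 20.65
= 315.76 mOsm/kg ≈ 315.8 mOsm/kg
Osmolar gap = measured − calculated = 328 − 315.8 = 12.2 mOsm/kg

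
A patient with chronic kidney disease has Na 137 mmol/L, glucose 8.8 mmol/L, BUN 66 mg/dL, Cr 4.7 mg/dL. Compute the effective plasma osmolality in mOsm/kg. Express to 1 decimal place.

Effective osmolality excludes urea (freely permeant across cell membranes):
2·Na + glucose
= 2·137 + 8.8
= 274 + 8.8
= 282.8 mOsm/kg

282.8 mOsm/kg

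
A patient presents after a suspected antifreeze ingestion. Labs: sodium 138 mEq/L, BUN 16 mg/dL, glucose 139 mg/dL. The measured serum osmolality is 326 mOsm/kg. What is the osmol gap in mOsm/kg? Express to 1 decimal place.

36.6 mOsm/kg

Calculated osmolality = 2·Na + glucose/18 + BUN/2.8
= 2·138 + 139/18 + 16/2.8
= 276 + 7.72 + 5.71
= 289.43 mOsm/kg ≈ 289.4 mOsm/kg
Osmolar gap = measured − calculated = 326 − 289.4 = 36.6 mOsm/kg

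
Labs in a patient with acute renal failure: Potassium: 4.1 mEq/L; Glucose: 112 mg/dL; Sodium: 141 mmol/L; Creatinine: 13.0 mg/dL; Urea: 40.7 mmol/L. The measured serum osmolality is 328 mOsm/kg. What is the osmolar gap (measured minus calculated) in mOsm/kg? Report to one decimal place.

Calculated osmolality = 2·Na + glucose/18 + urea
= 2·141 + 112/18 + 40.7
= 282 + 6.22 + 40.70
= 328.92 mOsm/kg ≈ 328.9 mOsm/kg
Osmolar gap = measured − calculated = 328 − 328.9 = -0.9 mOsm/kg

-0.9 mOsm/kg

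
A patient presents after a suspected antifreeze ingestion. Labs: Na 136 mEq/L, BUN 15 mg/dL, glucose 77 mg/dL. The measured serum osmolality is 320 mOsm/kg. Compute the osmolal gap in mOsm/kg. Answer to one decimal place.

Calculated osmolality = 2·Na + glucose/18 + BUN/2.8
= 2·136 + 77/18 + 15/2.8
= 272 + 4.28 + 5.36
= 281.64 mOsm/kg ≈ 281.6 mOsm/kg
Osmolar gap = measured − calculated = 320 − 281.6 = 38.4 mOsm/kg

38.4 mOsm/kg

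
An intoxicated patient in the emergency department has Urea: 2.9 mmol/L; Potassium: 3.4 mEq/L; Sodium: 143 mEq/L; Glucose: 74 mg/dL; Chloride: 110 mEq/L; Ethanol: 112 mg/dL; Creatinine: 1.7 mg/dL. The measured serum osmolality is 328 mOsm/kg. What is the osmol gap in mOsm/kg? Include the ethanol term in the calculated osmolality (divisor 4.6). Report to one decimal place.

10.6 mOsm/kg

Calculated osmolality = 2·Na + glucose/18 + urea + ethanol/4.6
= 2·143 + 74/18 + 2.9 + 112/4.6
= 286 + 4.11 + 2.90 + 24.35
= 317.36 mOsm/kg ≈ 317.4 mOsm/kg
Osmolar gap = measured − calculated = 328 − 317.4 = 10.6 mOsm/kg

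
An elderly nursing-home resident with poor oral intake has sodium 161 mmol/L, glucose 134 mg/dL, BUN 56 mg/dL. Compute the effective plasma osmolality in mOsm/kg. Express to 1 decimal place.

329.4 mOsm/kg

Effective osmolality excludes urea (freely permeant across cell membranes):
2·Na + glucose/18
= 2·161 + 134/18
= 322 + 7.44
= 329.44 mOsm/kg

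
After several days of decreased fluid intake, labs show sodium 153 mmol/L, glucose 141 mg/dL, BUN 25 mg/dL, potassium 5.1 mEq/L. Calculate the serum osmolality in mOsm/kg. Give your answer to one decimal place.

Calculated osmolality = 2·Na + glucose/18 + BUN/2.8
= 2·153 + 141/18 + 25/2.8
= 306 + 7.83 + 8.93
= 322.76 mOsm/kg

322.8 mOsm/kg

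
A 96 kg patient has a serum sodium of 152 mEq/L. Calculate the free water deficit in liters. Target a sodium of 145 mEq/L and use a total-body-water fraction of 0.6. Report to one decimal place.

2.8 L

TBW = 0.6 · 96 = 57.6 L
Free water deficit = TBW · (Na/145 − 1)
= 57.6 · (152/145 − 1)
= 57.6 · 0.0483
= 2.78 L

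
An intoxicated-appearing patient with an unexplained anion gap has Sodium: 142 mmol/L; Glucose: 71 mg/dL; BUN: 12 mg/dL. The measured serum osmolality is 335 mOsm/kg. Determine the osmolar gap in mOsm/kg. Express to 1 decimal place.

42.8 mOsm/kg

Calculated osmolality = 2·Na + glucose/18 + BUN/2.8
= 2·142 + 71/18 + 12/2.8
= 284 + 3.94 + 4.29
= 292.23 mOsm/kg ≈ 292.2 mOsm/kg
Osmolar gap = measured − calculated = 335 − 292.2 = 42.8 mOsm/kg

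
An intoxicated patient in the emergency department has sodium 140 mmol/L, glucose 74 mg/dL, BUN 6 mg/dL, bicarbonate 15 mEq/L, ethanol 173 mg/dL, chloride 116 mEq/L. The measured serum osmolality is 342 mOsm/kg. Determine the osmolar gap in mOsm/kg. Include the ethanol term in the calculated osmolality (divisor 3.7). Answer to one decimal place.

Calculated osmolality = 2·Na + glucose/18 + BUN/2.8 + ethanol/3.7
= 2·140 + 74/18 + 6/2.8 + 173/3.7
= 280 + 4.11 + 2.14 + 46.76
= 333.01 mOsm/kg ≈ 333.0 mOsm/kg
Osmolar gap = measured − calculated = 342 − 333.0 = 9.0 mOsm/kg

9.0 mOsm/kg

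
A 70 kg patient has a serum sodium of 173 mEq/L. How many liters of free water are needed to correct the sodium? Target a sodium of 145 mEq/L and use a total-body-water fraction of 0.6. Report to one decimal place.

8.1 L

TBW = 0.6 · 70 = 42 L
Free water deficit = TBW · (Na/145 − 1)
= 42 · (173/145 − 1)
= 42 · 0.1931
= 8.11 L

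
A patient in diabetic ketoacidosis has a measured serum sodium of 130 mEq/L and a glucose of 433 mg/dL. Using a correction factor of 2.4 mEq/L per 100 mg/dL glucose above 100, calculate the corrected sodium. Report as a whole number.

Corrected Na = measured Na + 2.4 · (glucose − 100)/100
= 130 + 2.4 · (433 − 100)/100
= 130 + 8
= 138 mEq/L

138 mEq/L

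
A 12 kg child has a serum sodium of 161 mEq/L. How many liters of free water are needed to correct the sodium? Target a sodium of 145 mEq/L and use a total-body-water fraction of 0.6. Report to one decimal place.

0.8 L

TBW = 0.6 · 12 = 7.2 L
Free water deficit = TBW · (Na/145 − 1)
= 7.2 · (161/145 − 1)
= 7.2 · 0.1103
= 0.79 L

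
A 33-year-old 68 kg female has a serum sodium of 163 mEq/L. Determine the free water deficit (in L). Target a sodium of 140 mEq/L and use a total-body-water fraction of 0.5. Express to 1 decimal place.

TBW = 0.5 · 68 = 34 L
Free water deficit = TBW · (Na/140 − 1)
= 34 · (163/140 − 1)
= 34 · 0.1643
= 5.59 L

5.6 L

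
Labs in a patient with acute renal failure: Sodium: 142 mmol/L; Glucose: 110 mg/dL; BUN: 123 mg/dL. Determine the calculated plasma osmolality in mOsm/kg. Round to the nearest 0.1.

Calculated osmolality = 2·Na + glucose/18 + BUN/2.8
= 2·142 + 110/18 + 123/2.8
= 284 + 6.11 + 43.93
= 334.04 mOsm/kg

334.0 mOsm/kg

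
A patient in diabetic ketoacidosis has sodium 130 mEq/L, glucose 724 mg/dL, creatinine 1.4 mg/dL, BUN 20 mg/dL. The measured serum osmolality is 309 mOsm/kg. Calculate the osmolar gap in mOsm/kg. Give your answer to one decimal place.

1.6 mOsm/kg

Calculated osmolality = 2·Na + glucose/18 + BUN/2.8
= 2·130 + 724/18 + 20/2.8
= 260 + 40.22 + 7.14
= 307.36 mOsm/kg ≈ 307.4 mOsm/kg
Osmolar gap = measured − calculated = 309 − 307.4 = 1.6 mOsm/kg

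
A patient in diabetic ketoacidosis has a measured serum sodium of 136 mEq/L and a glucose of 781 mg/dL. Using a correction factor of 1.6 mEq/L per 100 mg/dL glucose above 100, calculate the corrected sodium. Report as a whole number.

147 mEq/L

Corrected Na = measured Na + 1.6 · (glucose − 100)/100
= 136 + 1.6 · (781 − 100)/100
= 136 + 10.9
= 146.9 mEq/L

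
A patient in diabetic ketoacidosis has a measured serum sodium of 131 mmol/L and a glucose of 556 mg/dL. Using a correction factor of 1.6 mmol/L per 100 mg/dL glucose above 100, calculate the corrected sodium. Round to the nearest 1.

138 mmol/L

Corrected Na = measured Na + 1.6 · (glucose − 100)/100
= 131 + 1.6 · (556 − 100)/100
= 131 + 7.3
= 138.3 mmol/L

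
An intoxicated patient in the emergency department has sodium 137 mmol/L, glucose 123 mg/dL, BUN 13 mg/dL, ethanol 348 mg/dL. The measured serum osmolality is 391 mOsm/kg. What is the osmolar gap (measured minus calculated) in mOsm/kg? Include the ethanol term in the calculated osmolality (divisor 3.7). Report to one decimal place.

Calculated osmolality = 2·Na + glucose/18 + BUN/2.8 + ethanol/3.7
= 2·137 + 123/18 + 13/2.8 + 348/3.7
= 274 + 6.83 + 4.64 + 94.05
= 379.52 mOsm/kg ≈ 379.5 mOsm/kg
Osmolar gap = measured − calculated = 391 − 379.5 = 11.5 mOsm/kg

11.5 mOsm/kg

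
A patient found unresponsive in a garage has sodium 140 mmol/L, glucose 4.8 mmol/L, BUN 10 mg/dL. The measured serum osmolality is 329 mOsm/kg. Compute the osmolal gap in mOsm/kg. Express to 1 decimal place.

40.6 mOsm/kg

Calculated osmolality = 2·Na + glucose + BUN/2.8
= 2·140 + 4.8 + 10/2.8
= 280 + 4.80 + 3.57
= 288.37 mOsm/kg ≈ 288.4 mOsm/kg
Osmolar gap = measured − calculated = 329 − 288.4 = 40.6 mOsm/kg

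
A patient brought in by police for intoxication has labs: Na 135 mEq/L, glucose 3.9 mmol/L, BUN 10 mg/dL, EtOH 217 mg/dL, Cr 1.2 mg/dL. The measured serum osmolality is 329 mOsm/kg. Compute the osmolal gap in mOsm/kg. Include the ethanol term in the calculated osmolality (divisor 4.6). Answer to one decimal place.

4.4 mOsm/kg

Calculated osmolality = 2·Na + glucose + BUN/2.8 + ethanol/4.6
= 2·135 + 3.9 + 10/2.8 + 217/4.6
= 270 + 3.90 + 3.57 + 47.17
= 324.64 mOsm/kg ≈ 324.6 mOsm/kg
Osmolar gap = measured − calculated = 329 − 324.6 = 4.4 mOsm/kg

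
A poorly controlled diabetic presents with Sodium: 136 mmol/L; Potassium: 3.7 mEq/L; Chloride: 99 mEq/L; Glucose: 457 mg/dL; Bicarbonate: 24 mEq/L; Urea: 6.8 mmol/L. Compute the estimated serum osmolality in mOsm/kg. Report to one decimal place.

Calculated osmolality = 2·Na + glucose/18 + urea
= 2·136 + 457/18 + 6.8
= 272 + 25.39 + 6.80
= 304.19 mOsm/kg

304.2 mOsm/kg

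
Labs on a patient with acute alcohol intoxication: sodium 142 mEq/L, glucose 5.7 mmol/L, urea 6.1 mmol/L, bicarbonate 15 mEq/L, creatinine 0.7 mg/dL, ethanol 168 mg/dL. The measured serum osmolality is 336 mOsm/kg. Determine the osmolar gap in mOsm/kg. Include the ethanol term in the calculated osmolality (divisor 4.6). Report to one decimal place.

3.7 mOsm/kg

Calculated osmolality = 2·Na + glucose + urea + ethanol/4.6
= 2·142 + 5.7 + 6.1 + 168/4.6
= 284 + 5.70 + 6.10 + 36.52
= 332.32 mOsm/kg ≈ 332.3 mOsm/kg
Osmolar gap = measured − calculated = 336 − 332.3 = 3.7 mOsm/kg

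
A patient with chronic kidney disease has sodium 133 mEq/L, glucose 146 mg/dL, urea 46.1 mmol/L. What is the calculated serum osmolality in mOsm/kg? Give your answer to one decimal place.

Calculated osmolality = 2·Na + glucose/18 + urea
= 2·133 + 146/18 + 46.1
= 266 + 8.11 + 46.10
= 320.21 mOsm/kg

320.2 mOsm/kg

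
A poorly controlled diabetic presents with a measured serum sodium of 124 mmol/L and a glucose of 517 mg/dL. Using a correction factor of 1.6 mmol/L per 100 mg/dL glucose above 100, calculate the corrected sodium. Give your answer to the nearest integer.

Corrected Na = measured Na + 1.6 · (glucose − 100)/100
= 124 + 1.6 · (517 − 100)/100
= 124 + 6.7
= 130.7 mmol/L

131 mmol/L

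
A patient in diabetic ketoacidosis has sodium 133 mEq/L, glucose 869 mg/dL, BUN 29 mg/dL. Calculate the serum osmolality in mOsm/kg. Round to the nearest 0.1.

Calculated osmolality = 2·Na + glucose/18 + BUN/2.8
= 2·133 + 869/18 + 29/2.8
= 266 + 48.28 + 10.36
= 324.64 mOsm/kg

324.6 mOsm/kg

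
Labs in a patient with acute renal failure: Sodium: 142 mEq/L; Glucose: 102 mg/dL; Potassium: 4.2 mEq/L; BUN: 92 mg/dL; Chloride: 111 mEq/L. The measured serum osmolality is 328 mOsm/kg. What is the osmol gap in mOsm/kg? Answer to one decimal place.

Calculated osmolality = 2·Na + glucose/18 + BUN/2.8
= 2·142 + 102/18 + 92/2.8
= 284 + 5.67 + 32.86
= 322.53 mOsm/kg ≈ 322.5 mOsm/kg
Osmolar gap = measured − calculated = 328 − 322.5 = 5.5 mOsm/kg

5.5 mOsm/kg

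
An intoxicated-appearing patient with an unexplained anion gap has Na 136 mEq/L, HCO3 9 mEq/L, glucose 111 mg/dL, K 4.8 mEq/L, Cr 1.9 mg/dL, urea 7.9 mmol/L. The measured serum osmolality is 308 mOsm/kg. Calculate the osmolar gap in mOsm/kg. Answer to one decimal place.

21.9 mOsm/kg

Calculated osmolality = 2·Na + glucose/18 + urea
= 2·136 + 111/18 + 7.9
= 272 + 6.17 + 7.90
= 286.07 mOsm/kg ≈ 286.1 mOsm/kg
Osmolar gap = measured − calculated = 308 − 286.1 = 21.9 mOsm/kg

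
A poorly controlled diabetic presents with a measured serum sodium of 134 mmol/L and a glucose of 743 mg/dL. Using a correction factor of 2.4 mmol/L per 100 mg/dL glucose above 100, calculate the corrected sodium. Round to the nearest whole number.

Corrected Na = measured Na + 2.4 · (glucose − 100)/100
= 134 + 2.4 · (743 − 100)/100
= 134 + 15.4
= 149.4 mmol/L

149 mmol/L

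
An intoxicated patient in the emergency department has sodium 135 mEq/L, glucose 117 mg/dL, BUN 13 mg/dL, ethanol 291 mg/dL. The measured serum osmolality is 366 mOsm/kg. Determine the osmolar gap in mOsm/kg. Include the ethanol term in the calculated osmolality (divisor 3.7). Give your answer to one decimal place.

6.2 mOsm/kg

Calculated osmolality = 2·Na + glucose/18 + BUN/2.8 + ethanol/3.7
= 2·135 + 117/18 + 13/2.8 + 291/3.7
= 270 + 6.50 + 4.64 + 78.65
= 359.79 mOsm/kg ≈ 359.8 mOsm/kg
Osmolar gap = measured − calculated = 366 − 359.8 = 6.2 mOsm/kg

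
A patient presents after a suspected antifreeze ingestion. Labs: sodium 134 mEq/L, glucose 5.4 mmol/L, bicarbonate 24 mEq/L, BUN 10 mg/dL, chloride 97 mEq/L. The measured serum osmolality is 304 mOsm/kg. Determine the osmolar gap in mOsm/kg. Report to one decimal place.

27.0 mOsm/kg

Calculated osmolality = 2·Na + glucose + BUN/2.8
= 2·134 + 5.4 + 10/2.8
= 268 + 5.40 + 3.57
= 276.97 mOsm/kg ≈ 277.0 mOsm/kg
Osmolar gap = measured − calculated = 304 − 277.0 = 27.0 mOsm/kg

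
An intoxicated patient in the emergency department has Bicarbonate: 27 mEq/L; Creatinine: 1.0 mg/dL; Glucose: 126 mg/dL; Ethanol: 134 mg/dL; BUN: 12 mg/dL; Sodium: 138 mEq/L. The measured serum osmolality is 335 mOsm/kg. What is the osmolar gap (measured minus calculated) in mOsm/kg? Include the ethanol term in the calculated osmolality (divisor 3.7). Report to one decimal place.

Calculated osmolality = 2·Na + glucose/18 + BUN/2.8 + ethanol/3.7
= 2·138 + 126/18 + 12/2.8 + 134/3.7
= 276 + 7 + 4.29 + 36.22
= 323.51 mOsm/kg ≈ 323.5 mOsm/kg
Osmolar gap = measured − calculated = 335 − 323.5 = 11.5 mOsm/kg

11.5 mOsm/kg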